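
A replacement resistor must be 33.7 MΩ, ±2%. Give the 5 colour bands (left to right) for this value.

33700000 Ω = 337 × 10^5.
3 → orange
3 → orange
7 → violet
Multiplier 10^5 → green.
±2% tolerance → red.

orange, orange, violet, green, red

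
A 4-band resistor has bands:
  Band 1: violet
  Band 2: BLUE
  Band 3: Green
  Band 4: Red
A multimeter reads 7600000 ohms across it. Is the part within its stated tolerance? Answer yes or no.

Violet → 7 (first significant figure)
Blue → 6 (second significant figure)
Green → ×10^5 multiplier
Red → ±2% tolerance
76 × 100000 = 7600000 Ω
Allowed range: 7448000 Ω to 7752000 Ω.
7600000 ohms lies inside that range.

yes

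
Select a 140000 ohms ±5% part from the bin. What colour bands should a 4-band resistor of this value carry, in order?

140000 Ω = 14 × 10^4.
1 → brown
4 → yellow
Multiplier 10^4 → yellow.
±5% tolerance → gold.

brown, yellow, yellow, gold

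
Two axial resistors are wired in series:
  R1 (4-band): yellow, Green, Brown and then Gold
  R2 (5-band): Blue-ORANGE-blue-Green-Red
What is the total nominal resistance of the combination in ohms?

R1: yellow, green → 45; brown ×10 → 450 Ω.
R2: blue, orange, blue → 636; green ×10^5 → 63600000 Ω.
Series: 450 + 63600000 = 63600450 Ω.

63600450 Ω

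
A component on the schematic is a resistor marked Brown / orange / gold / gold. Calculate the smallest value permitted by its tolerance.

1.235 Ω

Brown → 1 (first significant figure)
Orange → 3 (second significant figure)
Gold → ×0.1 multiplier
Gold → ±5% tolerance
13 × 0.1 = 1.3 Ω
Smallest = 1.3 × (1 − 5/100) = 1.235 Ω.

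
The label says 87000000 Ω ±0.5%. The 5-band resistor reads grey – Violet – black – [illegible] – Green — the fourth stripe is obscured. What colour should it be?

green

87000000 Ω = 870 × 10^5.
The fourth band is the multiplier, 10^5, which is green.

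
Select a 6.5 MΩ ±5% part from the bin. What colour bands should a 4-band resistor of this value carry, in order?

blue, green, green, gold

6500000 Ω = 65 × 10^5.
6 → blue
5 → green
Multiplier 10^5 → green.
±5% tolerance → gold.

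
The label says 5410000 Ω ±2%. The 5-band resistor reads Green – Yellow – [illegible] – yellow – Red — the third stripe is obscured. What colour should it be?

5410000 Ω = 541 × 10^4.
The third band gives digit 1 of the significand, and 1 is brown.

brown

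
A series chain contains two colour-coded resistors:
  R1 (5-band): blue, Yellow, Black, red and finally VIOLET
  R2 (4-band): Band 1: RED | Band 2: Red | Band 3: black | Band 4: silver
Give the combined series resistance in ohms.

R1: blue, yellow, black → 640; red ×10^2 → 64000 Ω.
R2: red, red → 22; black ×1 → 22 Ω.
Series: 64000 + 22 = 64022 Ω.

64022 Ω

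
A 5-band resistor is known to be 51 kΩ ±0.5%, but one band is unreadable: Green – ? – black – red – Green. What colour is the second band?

51000 Ω = 510 × 10^2.
The second band gives digit 1 of the significand, and 1 is brown.

brown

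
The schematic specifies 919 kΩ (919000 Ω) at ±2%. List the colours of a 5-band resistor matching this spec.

919000 Ω = 919 × 10^3.
9 → white
1 → brown
9 → white
Multiplier 10^3 → orange.
±2% tolerance → red.

white, brown, white, orange, red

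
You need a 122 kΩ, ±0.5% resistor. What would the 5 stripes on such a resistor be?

brown, red, red, orange, green

122000 Ω = 122 × 10^3.
1 → brown
2 → red
2 → red
Multiplier 10^3 → orange.
±0.5% tolerance → green.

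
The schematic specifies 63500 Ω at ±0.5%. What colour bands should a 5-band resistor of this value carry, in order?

blue, orange, green, red, green

63500 Ω = 635 × 10^2.
6 → blue
3 → orange
5 → green
Multiplier 10^2 → red.
±0.5% tolerance → green.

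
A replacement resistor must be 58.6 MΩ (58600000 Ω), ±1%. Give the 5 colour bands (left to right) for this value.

green, grey, blue, green, brown

58600000 Ω = 586 × 10^5.
5 → green
8 → grey
6 → blue
Multiplier 10^5 → green.
±1% tolerance → brown.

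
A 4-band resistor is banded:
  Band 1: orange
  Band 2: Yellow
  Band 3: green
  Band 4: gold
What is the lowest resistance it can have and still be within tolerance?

3230000 Ω

Orange → 3 (first significant figure)
Yellow → 4 (second significant figure)
Green → ×10^5 multiplier
Gold → ±5% tolerance
34 × 100000 = 3400000 Ω
Lowest = 3400000 × (1 − 5/100) = 3230000 Ω.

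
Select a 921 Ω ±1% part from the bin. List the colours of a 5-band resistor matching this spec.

white, red, brown, black, brown

921 Ω = 921 × 10^0.
9 → white
2 → red
1 → brown
Multiplier 10^0 → black.
±1% tolerance → brown.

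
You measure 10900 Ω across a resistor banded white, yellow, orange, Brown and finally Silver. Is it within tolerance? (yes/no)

White → 9 (first significant figure)
Yellow → 4 (second significant figure)
Orange → 3 (third significant figure)
Brown → ×10 multiplier
Silver → ±10% tolerance
943 × 10 = 9430 Ω
Allowed range: 8487 Ω to 10373 Ω.
10900 Ω lies outside that range.

no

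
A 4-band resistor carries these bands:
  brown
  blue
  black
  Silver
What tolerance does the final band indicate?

±10%

The last band, silver, is the tolerance band.
Silver corresponds to ±10%.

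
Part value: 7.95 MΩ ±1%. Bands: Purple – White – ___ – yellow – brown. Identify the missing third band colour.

7950000 Ω = 795 × 10^4.
The third band gives digit 5 of the significand, and 5 is green.

green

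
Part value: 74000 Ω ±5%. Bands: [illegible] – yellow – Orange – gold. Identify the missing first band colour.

violet

74000 Ω = 74 × 10^3.
The first band gives digit 7 of the significand, and 7 is violet.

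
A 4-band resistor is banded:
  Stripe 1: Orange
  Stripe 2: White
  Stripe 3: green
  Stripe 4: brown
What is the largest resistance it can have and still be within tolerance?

3939000 Ω

Orange → 3 (first significant figure)
White → 9 (second significant figure)
Green → ×10^5 multiplier
Brown → ±1% tolerance
39 × 100000 = 3900000 Ω
Largest = 3900000 × (1 + 1/100) = 3939000 Ω.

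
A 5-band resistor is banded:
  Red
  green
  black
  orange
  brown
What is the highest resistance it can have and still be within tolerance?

252500 Ω

Red → 2 (first significant figure)
Green → 5 (second significant figure)
Black → 0 (third significant figure)
Orange → ×10^3 multiplier
Brown → ±1% tolerance
250 × 1000 = 250000 Ω
Highest = 250000 × (1 + 1/100) = 252500 Ω.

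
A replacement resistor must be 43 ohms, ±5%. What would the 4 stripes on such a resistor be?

43 Ω = 43 × 10^0.
4 → yellow
3 → orange
Multiplier 10^0 → black.
±5% tolerance → gold.

yellow, orange, black, gold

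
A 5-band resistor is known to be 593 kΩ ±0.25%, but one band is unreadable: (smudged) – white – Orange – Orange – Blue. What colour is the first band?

green

593000 Ω = 593 × 10^3.
The first band gives digit 5 of the significand, and 5 is green.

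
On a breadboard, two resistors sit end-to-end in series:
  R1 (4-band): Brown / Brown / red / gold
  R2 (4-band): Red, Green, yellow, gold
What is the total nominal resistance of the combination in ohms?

251100 Ω

R1: brown, brown → 11; red ×10^2 → 1100 Ω.
R2: red, green → 25; yellow ×10^4 → 250000 Ω.
Series: 1100 + 250000 = 251100 Ω.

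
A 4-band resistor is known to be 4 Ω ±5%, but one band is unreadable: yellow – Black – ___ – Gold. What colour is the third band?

4 Ω = 40 × 10^-1.
The third band is the multiplier, 10^-1, which is gold.

gold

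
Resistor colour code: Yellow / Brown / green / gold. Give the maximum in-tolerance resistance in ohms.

Yellow → 4 (first significant figure)
Brown → 1 (second significant figure)
Green → ×10^5 multiplier
Gold → ±5% tolerance
41 × 100000 = 4100000 Ω
Maximum = 4100000 × (1 + 5/100) = 4305000 Ω.

4305000 Ω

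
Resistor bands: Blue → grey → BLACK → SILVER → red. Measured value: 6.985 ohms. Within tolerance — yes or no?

Blue → 6 (first significant figure)
Grey → 8 (second significant figure)
Black → 0 (third significant figure)
Silver → ×0.01 multiplier
Red → ±2% tolerance
680 × 0.01 = 6.8 Ω
Allowed range: 6.664 Ω to 6.936 Ω.
6.985 ohms lies outside that range.

no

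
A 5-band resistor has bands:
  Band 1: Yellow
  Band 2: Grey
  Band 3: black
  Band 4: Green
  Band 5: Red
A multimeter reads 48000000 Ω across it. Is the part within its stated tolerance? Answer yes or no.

Yellow → 4 (first significant figure)
Grey → 8 (second significant figure)
Black → 0 (third significant figure)
Green → ×10^5 multiplier
Red → ±2% tolerance
480 × 100000 = 48000000 Ω
Allowed range: 47040000 Ω to 48960000 Ω.
48000000 Ω lies inside that range.

yes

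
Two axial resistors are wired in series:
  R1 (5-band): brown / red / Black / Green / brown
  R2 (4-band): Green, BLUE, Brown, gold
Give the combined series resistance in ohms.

12000560 Ω

R1: brown, red, black → 120; green ×10^5 → 12000000 Ω.
R2: green, blue → 56; brown ×10 → 560 Ω.
Series: 12000000 + 560 = 12000560 Ω.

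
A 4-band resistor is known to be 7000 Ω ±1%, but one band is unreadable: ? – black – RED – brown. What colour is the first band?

7000 Ω = 70 × 10^2.
The first band gives digit 7 of the significand, and 7 is violet.

violet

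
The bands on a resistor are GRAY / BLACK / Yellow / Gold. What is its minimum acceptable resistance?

760000 Ω

Grey → 8 (first significant figure)
Black → 0 (second significant figure)
Yellow → ×10^4 multiplier
Gold → ±5% tolerance
80 × 10000 = 800000 Ω
Minimum = 800000 × (1 − 5/100) = 760000 Ω.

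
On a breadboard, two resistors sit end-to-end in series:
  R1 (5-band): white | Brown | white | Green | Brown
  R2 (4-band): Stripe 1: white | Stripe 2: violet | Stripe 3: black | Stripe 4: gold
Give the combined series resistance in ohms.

91900097 Ω

R1: white, brown, white → 919; green ×10^5 → 91900000 Ω.
R2: white, violet → 97; black ×1 → 97 Ω.
Series: 91900000 + 97 = 91900097 Ω.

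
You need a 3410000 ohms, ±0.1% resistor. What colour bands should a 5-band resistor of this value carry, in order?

3410000 Ω = 341 × 10^4.
3 → orange
4 → yellow
1 → brown
Multiplier 10^4 → yellow.
±0.1% tolerance → violet.

orange, yellow, brown, yellow, violet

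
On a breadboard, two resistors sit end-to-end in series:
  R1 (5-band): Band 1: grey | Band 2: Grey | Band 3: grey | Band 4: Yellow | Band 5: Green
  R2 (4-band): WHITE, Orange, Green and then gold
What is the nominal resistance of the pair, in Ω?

R1: grey, grey, grey → 888; yellow ×10^4 → 8880000 Ω.
R2: white, orange → 93; green ×10^5 → 9300000 Ω.
Series: 8880000 + 9300000 = 18180000 Ω.

18180000 Ω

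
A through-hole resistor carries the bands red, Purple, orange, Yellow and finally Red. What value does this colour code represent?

Red → 2 (first significant figure)
Violet → 7 (second significant figure)
Orange → 3 (third significant figure)
Yellow → ×10^4 multiplier
273 × 10000 = 2730000 Ω

2730000 Ω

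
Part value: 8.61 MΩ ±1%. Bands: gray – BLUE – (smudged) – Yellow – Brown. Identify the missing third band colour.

8610000 Ω = 861 × 10^4.
The third band gives digit 1 of the significand, and 1 is brown.

brown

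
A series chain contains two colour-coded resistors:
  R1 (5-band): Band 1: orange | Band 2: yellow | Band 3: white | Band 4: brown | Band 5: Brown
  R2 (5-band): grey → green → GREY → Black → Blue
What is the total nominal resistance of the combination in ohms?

4348 Ω

R1: orange, yellow, white → 349; brown ×10 → 3490 Ω.
R2: grey, green, grey → 858; black ×1 → 858 Ω.
Series: 3490 + 858 = 4348 Ω.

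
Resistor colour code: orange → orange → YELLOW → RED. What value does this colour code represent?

330000 Ω

Orange → 3 (first significant figure)
Orange → 3 (second significant figure)
Yellow → ×10^4 multiplier
33 × 10000 = 330000 Ω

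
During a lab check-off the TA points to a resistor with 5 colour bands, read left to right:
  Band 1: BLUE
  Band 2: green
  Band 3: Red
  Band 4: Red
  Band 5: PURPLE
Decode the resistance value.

65200 Ω

Blue → 6 (first significant figure)
Green → 5 (second significant figure)
Red → 2 (third significant figure)
Red → ×10^2 multiplier
652 × 100 = 65200 Ω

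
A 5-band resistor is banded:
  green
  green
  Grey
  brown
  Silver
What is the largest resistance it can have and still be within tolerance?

Green → 5 (first significant figure)
Green → 5 (second significant figure)
Grey → 8 (third significant figure)
Brown → ×10 multiplier
Silver → ±10% tolerance
558 × 10 = 5580 Ω
Largest = 5580 × (1 + 10/100) = 6138 Ω.

6138 Ω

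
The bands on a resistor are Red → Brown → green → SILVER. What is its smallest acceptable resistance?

1890000 Ω

Red → 2 (first significant figure)
Brown → 1 (second significant figure)
Green → ×10^5 multiplier
Silver → ±10% tolerance
21 × 100000 = 2100000 Ω
Smallest = 2100000 × (1 − 10/100) = 1890000 Ω.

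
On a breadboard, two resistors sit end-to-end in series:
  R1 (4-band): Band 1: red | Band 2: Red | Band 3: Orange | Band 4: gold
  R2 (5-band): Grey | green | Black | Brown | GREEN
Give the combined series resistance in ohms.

R1: red, red → 22; orange ×10^3 → 22000 Ω.
R2: grey, green, black → 850; brown ×10 → 8500 Ω.
Series: 22000 + 8500 = 30500 Ω.

30500 Ω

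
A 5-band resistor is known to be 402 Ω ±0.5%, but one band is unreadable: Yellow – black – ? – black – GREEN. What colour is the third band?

red

402 Ω = 402 × 10^0.
The third band gives digit 2 of the significand, and 2 is red.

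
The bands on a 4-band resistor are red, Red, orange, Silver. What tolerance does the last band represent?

±10%

The last band, silver, is the tolerance band.
Silver corresponds to ±10%.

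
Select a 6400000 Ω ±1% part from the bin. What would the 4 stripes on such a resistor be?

6400000 Ω = 64 × 10^5.
6 → blue
4 → yellow
Multiplier 10^5 → green.
±1% tolerance → brown.

blue, yellow, green, brown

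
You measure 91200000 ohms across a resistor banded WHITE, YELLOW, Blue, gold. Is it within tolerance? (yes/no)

yes

White → 9 (first significant figure)
Yellow → 4 (second significant figure)
Blue → ×10^6 multiplier
Gold → ±5% tolerance
94 × 1000000 = 94000000 Ω
Allowed range: 89300000 Ω to 98700000 Ω.
91200000 ohms lies inside that range.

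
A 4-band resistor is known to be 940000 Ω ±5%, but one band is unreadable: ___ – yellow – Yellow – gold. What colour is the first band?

white

940000 Ω = 94 × 10^4.
The first band gives digit 9 of the significand, and 9 is white.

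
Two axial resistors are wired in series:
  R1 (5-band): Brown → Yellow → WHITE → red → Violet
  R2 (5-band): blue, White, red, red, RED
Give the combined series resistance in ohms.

R1: brown, yellow, white → 149; red ×10^2 → 14900 Ω.
R2: blue, white, red → 692; red ×10^2 → 69200 Ω.
Series: 14900 + 69200 = 84100 Ω.

84100 Ω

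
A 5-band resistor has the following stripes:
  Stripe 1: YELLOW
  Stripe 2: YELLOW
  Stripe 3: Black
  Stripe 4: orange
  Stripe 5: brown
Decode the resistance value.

440000 Ω

Yellow → 4 (first significant figure)
Yellow → 4 (second significant figure)
Black → 0 (third significant figure)
Orange → ×10^3 multiplier
440 × 1000 = 440000 Ω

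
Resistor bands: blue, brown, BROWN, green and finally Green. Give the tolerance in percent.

The last band, green, is the tolerance band.
Green corresponds to ±0.5%.

±0.5%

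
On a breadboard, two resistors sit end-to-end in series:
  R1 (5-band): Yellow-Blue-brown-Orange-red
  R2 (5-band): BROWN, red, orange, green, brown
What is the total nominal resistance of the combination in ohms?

R1: yellow, blue, brown → 461; orange ×10^3 → 461000 Ω.
R2: brown, red, orange → 123; green ×10^5 → 12300000 Ω.
Series: 461000 + 12300000 = 12761000 Ω.

12761000 Ω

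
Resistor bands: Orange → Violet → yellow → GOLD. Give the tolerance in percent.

The last band, gold, is the tolerance band.
Gold corresponds to ±5%.

±5%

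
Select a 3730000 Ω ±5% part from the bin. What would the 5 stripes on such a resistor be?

orange, violet, orange, yellow, gold

3730000 Ω = 373 × 10^4.
3 → orange
7 → violet
3 → orange
Multiplier 10^4 → yellow.
±5% tolerance → gold.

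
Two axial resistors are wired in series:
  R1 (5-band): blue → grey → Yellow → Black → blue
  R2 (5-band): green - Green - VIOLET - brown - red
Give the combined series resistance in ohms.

6254 Ω

R1: blue, grey, yellow → 684; black ×1 → 684 Ω.
R2: green, green, violet → 557; brown ×10 → 5570 Ω.
Series: 684 + 5570 = 6254 Ω.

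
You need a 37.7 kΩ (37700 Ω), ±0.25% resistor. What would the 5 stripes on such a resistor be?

37700 Ω = 377 × 10^2.
3 → orange
7 → violet
7 → violet
Multiplier 10^2 → red.
±0.25% tolerance → blue.

orange, violet, violet, red, blue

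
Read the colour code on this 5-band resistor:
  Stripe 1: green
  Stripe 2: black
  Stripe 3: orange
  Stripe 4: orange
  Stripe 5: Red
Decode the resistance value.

Green → 5 (first significant figure)
Black → 0 (second significant figure)
Orange → 3 (third significant figure)
Orange → ×10^3 multiplier
503 × 1000 = 503000 Ω

503000 Ω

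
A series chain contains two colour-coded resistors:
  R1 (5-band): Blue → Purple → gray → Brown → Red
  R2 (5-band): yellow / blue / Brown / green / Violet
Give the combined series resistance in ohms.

46106780 Ω

R1: blue, violet, grey → 678; brown ×10 → 6780 Ω.
R2: yellow, blue, brown → 461; green ×10^5 → 46100000 Ω.
Series: 6780 + 46100000 = 46106780 Ω.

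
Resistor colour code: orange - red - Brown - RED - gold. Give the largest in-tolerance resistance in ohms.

33705 Ω

Orange → 3 (first significant figure)
Red → 2 (second significant figure)
Brown → 1 (third significant figure)
Red → ×10^2 multiplier
Gold → ±5% tolerance
321 × 100 = 32100 Ω
Largest = 32100 × (1 + 5/100) = 33705 Ω.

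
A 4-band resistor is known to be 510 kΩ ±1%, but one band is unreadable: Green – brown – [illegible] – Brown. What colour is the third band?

yellow

510000 Ω = 51 × 10^4.
The third band is the multiplier, 10^4, which is yellow.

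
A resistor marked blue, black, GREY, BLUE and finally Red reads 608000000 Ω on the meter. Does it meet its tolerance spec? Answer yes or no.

Blue → 6 (first significant figure)
Black → 0 (second significant figure)
Grey → 8 (third significant figure)
Blue → ×10^6 multiplier
Red → ±2% tolerance
608 × 1000000 = 608000000 Ω
Allowed range: 595840000 Ω to 620160000 Ω.
608000000 Ω lies inside that range.

yes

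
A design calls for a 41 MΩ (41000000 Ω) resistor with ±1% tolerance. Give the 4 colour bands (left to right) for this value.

yellow, brown, blue, brown

41000000 Ω = 41 × 10^6.
4 → yellow
1 → brown
Multiplier 10^6 → blue.
±1% tolerance → brown.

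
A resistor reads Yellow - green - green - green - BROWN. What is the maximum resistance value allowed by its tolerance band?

Yellow → 4 (first significant figure)
Green → 5 (second significant figure)
Green → 5 (third significant figure)
Green → ×10^5 multiplier
Brown → ±1% tolerance
455 × 100000 = 45500000 Ω
Maximum = 45500000 × (1 + 1/100) = 45955000 Ω.

45955000 Ω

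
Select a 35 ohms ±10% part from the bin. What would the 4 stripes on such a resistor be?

35 Ω = 35 × 10^0.
3 → orange
5 → green
Multiplier 10^0 → black.
±10% tolerance → silver.

orange, green, black, silver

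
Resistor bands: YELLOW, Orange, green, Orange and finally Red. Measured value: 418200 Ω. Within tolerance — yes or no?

Yellow → 4 (first significant figure)
Orange → 3 (second significant figure)
Green → 5 (third significant figure)
Orange → ×10^3 multiplier
Red → ±2% tolerance
435 × 1000 = 435000 Ω
Allowed range: 426300 Ω to 443700 Ω.
418200 Ω lies outside that range.

no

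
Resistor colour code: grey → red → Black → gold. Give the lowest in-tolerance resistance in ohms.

77.9 Ω

Grey → 8 (first significant figure)
Red → 2 (second significant figure)
Black → ×1 multiplier
Gold → ±5% tolerance
82 × 1 = 82 Ω
Lowest = 82 × (1 − 5/100) = 77.9 Ω.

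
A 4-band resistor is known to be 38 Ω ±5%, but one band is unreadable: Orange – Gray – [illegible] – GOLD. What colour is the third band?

38 Ω = 38 × 10^0.
The third band is the multiplier, 10^0, which is black.

black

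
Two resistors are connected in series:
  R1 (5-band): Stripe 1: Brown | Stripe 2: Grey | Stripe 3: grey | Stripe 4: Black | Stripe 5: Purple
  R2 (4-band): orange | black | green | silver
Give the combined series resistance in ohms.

3000188 Ω

R1: brown, grey, grey → 188; black ×1 → 188 Ω.
R2: orange, black → 30; green ×10^5 → 3000000 Ω.
Series: 188 + 3000000 = 3000188 Ω.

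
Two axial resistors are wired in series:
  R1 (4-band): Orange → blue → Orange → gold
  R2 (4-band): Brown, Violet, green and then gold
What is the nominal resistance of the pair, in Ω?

R1: orange, blue → 36; orange ×10^3 → 36000 Ω.
R2: brown, violet → 17; green ×10^5 → 1700000 Ω.
Series: 36000 + 1700000 = 1736000 Ω.

1736000 Ω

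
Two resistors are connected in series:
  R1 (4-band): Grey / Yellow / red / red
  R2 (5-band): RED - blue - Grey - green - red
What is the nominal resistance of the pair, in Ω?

26808400 Ω

R1: grey, yellow → 84; red ×10^2 → 8400 Ω.
R2: red, blue, grey → 268; green ×10^5 → 26800000 Ω.
Series: 8400 + 26800000 = 26808400 Ω.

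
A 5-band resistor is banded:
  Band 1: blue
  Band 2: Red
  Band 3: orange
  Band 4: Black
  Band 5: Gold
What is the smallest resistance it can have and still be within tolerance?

Blue → 6 (first significant figure)
Red → 2 (second significant figure)
Orange → 3 (third significant figure)
Black → ×1 multiplier
Gold → ±5% tolerance
623 × 1 = 623 Ω
Smallest = 623 × (1 − 5/100) = 591.85 Ω.

591.85 Ω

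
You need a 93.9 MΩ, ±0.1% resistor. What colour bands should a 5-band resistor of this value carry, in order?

white, orange, white, green, violet

93900000 Ω = 939 × 10^5.
9 → white
3 → orange
9 → white
Multiplier 10^5 → green.
±0.1% tolerance → violet.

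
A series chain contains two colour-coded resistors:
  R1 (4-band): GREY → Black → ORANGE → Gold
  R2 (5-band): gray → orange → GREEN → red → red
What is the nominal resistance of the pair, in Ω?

163500 Ω

R1: grey, black → 80; orange ×10^3 → 80000 Ω.
R2: grey, orange, green → 835; red ×10^2 → 83500 Ω.
Series: 80000 + 83500 = 163500 Ω.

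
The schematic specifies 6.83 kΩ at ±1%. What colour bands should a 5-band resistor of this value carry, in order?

6830 Ω = 683 × 10^1.
6 → blue
8 → grey
3 → orange
Multiplier 10^1 → brown.
±1% tolerance → brown.

blue, grey, orange, brown, brown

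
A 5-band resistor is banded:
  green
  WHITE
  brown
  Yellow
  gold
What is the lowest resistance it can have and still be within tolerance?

5614500 Ω

Green → 5 (first significant figure)
White → 9 (second significant figure)
Brown → 1 (third significant figure)
Yellow → ×10^4 multiplier
Gold → ±5% tolerance
591 × 10000 = 5910000 Ω
Lowest = 5910000 × (1 − 5/100) = 5614500 Ω.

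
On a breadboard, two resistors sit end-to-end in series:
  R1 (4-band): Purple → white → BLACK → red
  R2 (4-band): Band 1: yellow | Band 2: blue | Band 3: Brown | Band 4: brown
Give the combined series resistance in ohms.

R1: violet, white → 79; black ×1 → 79 Ω.
R2: yellow, blue → 46; brown ×10 → 460 Ω.
Series: 79 + 460 = 539 Ω.

539 Ω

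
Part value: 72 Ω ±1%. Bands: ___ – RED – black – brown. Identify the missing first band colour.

72 Ω = 72 × 10^0.
The first band gives digit 7 of the significand, and 7 is violet.

violet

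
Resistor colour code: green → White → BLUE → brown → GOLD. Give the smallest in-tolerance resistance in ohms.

5662 Ω

Green → 5 (first significant figure)
White → 9 (second significant figure)
Blue → 6 (third significant figure)
Brown → ×10 multiplier
Gold → ±5% tolerance
596 × 10 = 5960 Ω
Smallest = 5960 × (1 − 5/100) = 5662 Ω.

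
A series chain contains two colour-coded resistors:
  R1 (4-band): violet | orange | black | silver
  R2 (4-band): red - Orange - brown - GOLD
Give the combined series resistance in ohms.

R1: violet, orange → 73; black ×1 → 73 Ω.
R2: red, orange → 23; brown ×10 → 230 Ω.
Series: 73 + 230 = 303 Ω.

303 Ω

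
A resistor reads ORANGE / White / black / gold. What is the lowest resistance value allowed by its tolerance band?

Orange → 3 (first significant figure)
White → 9 (second significant figure)
Black → ×1 multiplier
Gold → ±5% tolerance
39 × 1 = 39 Ω
Lowest = 39 × (1 − 5/100) = 37.05 Ω.

37.05 Ω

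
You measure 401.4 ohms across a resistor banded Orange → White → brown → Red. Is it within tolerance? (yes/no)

Orange → 3 (first significant figure)
White → 9 (second significant figure)
Brown → ×10 multiplier
Red → ±2% tolerance
39 × 10 = 390 Ω
Allowed range: 382.2 Ω to 397.8 Ω.
401.4 ohms lies outside that range.

no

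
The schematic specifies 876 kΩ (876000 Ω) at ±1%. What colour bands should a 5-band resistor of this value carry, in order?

876000 Ω = 876 × 10^3.
8 → grey
7 → violet
6 → blue
Multiplier 10^3 → orange.
±1% tolerance → brown.

grey, violet, blue, orange, brown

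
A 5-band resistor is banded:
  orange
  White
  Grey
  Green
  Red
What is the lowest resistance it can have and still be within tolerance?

Orange → 3 (first significant figure)
White → 9 (second significant figure)
Grey → 8 (third significant figure)
Green → ×10^5 multiplier
Red → ±2% tolerance
398 × 100000 = 39800000 Ω
Lowest = 39800000 × (1 − 2/100) = 39004000 Ω.

39004000 Ω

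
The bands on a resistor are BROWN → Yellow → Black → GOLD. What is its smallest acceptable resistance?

13.3 Ω

Brown → 1 (first significant figure)
Yellow → 4 (second significant figure)
Black → ×1 multiplier
Gold → ±5% tolerance
14 × 1 = 14 Ω
Smallest = 14 × (1 − 5/100) = 13.3 Ω.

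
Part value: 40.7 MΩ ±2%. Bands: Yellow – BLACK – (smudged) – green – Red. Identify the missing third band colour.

40700000 Ω = 407 × 10^5.
The third band gives digit 7 of the significand, and 7 is violet.

violet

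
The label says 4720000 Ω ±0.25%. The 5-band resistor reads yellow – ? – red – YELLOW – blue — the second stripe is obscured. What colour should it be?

4720000 Ω = 472 × 10^4.
The second band gives digit 7 of the significand, and 7 is violet.

violet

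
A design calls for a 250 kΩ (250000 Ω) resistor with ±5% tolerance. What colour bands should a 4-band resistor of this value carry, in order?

250000 Ω = 25 × 10^4.
2 → red
5 → green
Multiplier 10^4 → yellow.
±5% tolerance → gold.

red, green, yellow, gold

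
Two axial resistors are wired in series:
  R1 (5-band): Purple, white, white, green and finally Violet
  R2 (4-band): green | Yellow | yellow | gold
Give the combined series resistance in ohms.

80440000 Ω

R1: violet, white, white → 799; green ×10^5 → 79900000 Ω.
R2: green, yellow → 54; yellow ×10^4 → 540000 Ω.
Series: 79900000 + 540000 = 80440000 Ω.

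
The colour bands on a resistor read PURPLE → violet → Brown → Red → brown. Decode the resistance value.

Violet → 7 (first significant figure)
Violet → 7 (second significant figure)
Brown → 1 (third significant figure)
Red → ×10^2 multiplier
771 × 100 = 77100 Ω

77100 Ω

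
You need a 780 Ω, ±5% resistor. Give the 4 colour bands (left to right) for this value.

violet, grey, brown, gold

780 Ω = 78 × 10^1.
7 → violet
8 → grey
Multiplier 10^1 → brown.
±5% tolerance → gold.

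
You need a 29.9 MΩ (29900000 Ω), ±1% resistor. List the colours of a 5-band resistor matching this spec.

29900000 Ω = 299 × 10^5.
2 → red
9 → white
9 → white
Multiplier 10^5 → green.
±1% tolerance → brown.

red, white, white, green, brown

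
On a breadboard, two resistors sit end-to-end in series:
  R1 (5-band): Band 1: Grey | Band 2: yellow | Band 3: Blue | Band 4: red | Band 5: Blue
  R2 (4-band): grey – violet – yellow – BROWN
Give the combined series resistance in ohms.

954600 Ω

R1: grey, yellow, blue → 846; red ×10^2 → 84600 Ω.
R2: grey, violet → 87; yellow ×10^4 → 870000 Ω.
Series: 84600 + 870000 = 954600 Ω.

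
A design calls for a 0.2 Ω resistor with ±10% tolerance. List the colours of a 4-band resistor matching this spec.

red, black, silver, silver

0.2 Ω = 20 × 10^-2.
2 → red
0 → black
Multiplier 10^-2 → silver.
±10% tolerance → silver.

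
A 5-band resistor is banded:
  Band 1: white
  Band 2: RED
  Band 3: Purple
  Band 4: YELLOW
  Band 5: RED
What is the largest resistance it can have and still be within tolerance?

9455400 Ω

White → 9 (first significant figure)
Red → 2 (second significant figure)
Violet → 7 (third significant figure)
Yellow → ×10^4 multiplier
Red → ±2% tolerance
927 × 10000 = 9270000 Ω
Largest = 9270000 × (1 + 2/100) = 9455400 Ω.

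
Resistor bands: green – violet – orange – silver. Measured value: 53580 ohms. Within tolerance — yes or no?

Green → 5 (first significant figure)
Violet → 7 (second significant figure)
Orange → ×10^3 multiplier
Silver → ±10% tolerance
57 × 1000 = 57000 Ω
Allowed range: 51300 Ω to 62700 Ω.
53580 ohms lies inside that range.

yes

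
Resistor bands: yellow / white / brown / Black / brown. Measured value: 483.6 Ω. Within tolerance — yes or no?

Yellow → 4 (first significant figure)
White → 9 (second significant figure)
Brown → 1 (third significant figure)
Black → ×1 multiplier
Brown → ±1% tolerance
491 × 1 = 491 Ω
Allowed range: 486.09 Ω to 495.91 Ω.
483.6 Ω lies outside that range.

no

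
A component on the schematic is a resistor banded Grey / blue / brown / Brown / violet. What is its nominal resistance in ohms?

Grey → 8 (first significant figure)
Blue → 6 (second significant figure)
Brown → 1 (third significant figure)
Brown → ×10 multiplier
861 × 10 = 8610 Ω

8610 Ω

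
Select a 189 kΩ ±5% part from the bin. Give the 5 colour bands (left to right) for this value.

brown, grey, white, orange, gold

189000 Ω = 189 × 10^3.
1 → brown
8 → grey
9 → white
Multiplier 10^3 → orange.
±5% tolerance → gold.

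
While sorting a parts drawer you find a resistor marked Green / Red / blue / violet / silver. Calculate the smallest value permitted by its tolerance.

4734000000 Ω

Green → 5 (first significant figure)
Red → 2 (second significant figure)
Blue → 6 (third significant figure)
Violet → ×10^7 multiplier
Silver → ±10% tolerance
526 × 10000000 = 5260000000 Ω
Smallest = 5260000000 × (1 − 10/100) = 4734000000 Ω.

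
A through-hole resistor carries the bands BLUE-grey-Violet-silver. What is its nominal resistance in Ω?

680000000 Ω

Blue → 6 (first significant figure)
Grey → 8 (second significant figure)
Violet → ×10^7 multiplier
68 × 10000000 = 680000000 Ω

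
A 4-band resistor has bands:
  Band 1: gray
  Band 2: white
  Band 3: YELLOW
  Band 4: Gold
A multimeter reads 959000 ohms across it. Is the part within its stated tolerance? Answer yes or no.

no

Grey → 8 (first significant figure)
White → 9 (second significant figure)
Yellow → ×10^4 multiplier
Gold → ±5% tolerance
89 × 10000 = 890000 Ω
Allowed range: 845500 Ω to 934500 Ω.
959000 ohms lies outside that range.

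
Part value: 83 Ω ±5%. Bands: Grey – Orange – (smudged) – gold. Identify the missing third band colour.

83 Ω = 83 × 10^0.
The third band is the multiplier, 10^0, which is black.

black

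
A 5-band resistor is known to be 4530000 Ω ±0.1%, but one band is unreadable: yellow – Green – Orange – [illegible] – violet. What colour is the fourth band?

yellow

4530000 Ω = 453 × 10^4.
The fourth band is the multiplier, 10^4, which is yellow.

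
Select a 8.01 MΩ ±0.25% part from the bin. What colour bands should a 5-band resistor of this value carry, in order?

8010000 Ω = 801 × 10^4.
8 → grey
0 → black
1 → brown
Multiplier 10^4 → yellow.
±0.25% tolerance → blue.

grey, black, brown, yellow, blue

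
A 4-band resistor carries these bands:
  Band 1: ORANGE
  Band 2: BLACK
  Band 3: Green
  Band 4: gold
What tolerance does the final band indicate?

The last band, gold, is the tolerance band.
Gold corresponds to ±5%.

±5%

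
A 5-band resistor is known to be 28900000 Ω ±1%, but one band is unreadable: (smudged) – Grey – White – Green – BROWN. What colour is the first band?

28900000 Ω = 289 × 10^5.
The first band gives digit 2 of the significand, and 2 is red.

red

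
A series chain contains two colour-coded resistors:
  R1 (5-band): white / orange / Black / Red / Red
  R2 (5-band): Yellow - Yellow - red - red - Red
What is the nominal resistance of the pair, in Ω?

R1: white, orange, black → 930; red ×10^2 → 93000 Ω.
R2: yellow, yellow, red → 442; red ×10^2 → 44200 Ω.
Series: 93000 + 44200 = 137200 Ω.

137200 Ω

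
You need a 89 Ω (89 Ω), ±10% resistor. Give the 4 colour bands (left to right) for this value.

89 Ω = 89 × 10^0.
8 → grey
9 → white
Multiplier 10^0 → black.
±10% tolerance → silver.

grey, white, black, silver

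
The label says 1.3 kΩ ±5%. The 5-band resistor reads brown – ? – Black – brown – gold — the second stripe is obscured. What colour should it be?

1300 Ω = 130 × 10^1.
The second band gives digit 3 of the significand, and 3 is orange.

orange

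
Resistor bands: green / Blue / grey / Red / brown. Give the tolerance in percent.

The last band, brown, is the tolerance band.
Brown corresponds to ±1%.

±1%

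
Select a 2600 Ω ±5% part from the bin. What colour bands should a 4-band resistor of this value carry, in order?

2600 Ω = 26 × 10^2.
2 → red
6 → blue
Multiplier 10^2 → red.
±5% tolerance → gold.

red, blue, red, gold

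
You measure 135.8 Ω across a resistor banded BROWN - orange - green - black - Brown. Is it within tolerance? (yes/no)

Brown → 1 (first significant figure)
Orange → 3 (second significant figure)
Green → 5 (third significant figure)
Black → ×1 multiplier
Brown → ±1% tolerance
135 × 1 = 135 Ω
Allowed range: 133.65 Ω to 136.35 Ω.
135.8 Ω lies inside that range.

yes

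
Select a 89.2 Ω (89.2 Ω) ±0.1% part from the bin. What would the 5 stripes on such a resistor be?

grey, white, red, gold, violet

89.2 Ω = 892 × 10^-1.
8 → grey
9 → white
2 → red
Multiplier 10^-1 → gold.
±0.1% tolerance → violet.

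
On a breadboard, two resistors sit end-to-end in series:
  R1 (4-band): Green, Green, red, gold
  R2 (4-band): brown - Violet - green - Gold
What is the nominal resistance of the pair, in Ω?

R1: green, green → 55; red ×10^2 → 5500 Ω.
R2: brown, violet → 17; green ×10^5 → 1700000 Ω.
Series: 5500 + 1700000 = 1705500 Ω.

1705500 Ω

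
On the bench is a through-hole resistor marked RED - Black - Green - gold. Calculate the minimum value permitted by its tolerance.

1900000 Ω

Red → 2 (first significant figure)
Black → 0 (second significant figure)
Green → ×10^5 multiplier
Gold → ±5% tolerance
20 × 100000 = 2000000 Ω
Minimum = 2000000 × (1 − 5/100) = 1900000 Ω.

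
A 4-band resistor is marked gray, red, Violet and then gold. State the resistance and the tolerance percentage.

Grey → 8 (first significant figure)
Red → 2 (second significant figure)
Violet → ×10^7 multiplier
Gold → ±5% tolerance
82 × 10000000 = 820000000 Ω

820000000 Ω ±5%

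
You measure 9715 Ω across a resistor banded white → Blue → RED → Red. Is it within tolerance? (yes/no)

yes

White → 9 (first significant figure)
Blue → 6 (second significant figure)
Red → ×10^2 multiplier
Red → ±2% tolerance
96 × 100 = 9600 Ω
Allowed range: 9408 Ω to 9792 Ω.
9715 Ω lies inside that range.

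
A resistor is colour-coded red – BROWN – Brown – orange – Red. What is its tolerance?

±2%

The last band, red, is the tolerance band.
Red corresponds to ±2%.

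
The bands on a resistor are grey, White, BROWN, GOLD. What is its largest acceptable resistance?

Grey → 8 (first significant figure)
White → 9 (second significant figure)
Brown → ×10 multiplier
Gold → ±5% tolerance
89 × 10 = 890 Ω
Largest = 890 × (1 + 5/100) = 934.5 Ω.

934.5 Ω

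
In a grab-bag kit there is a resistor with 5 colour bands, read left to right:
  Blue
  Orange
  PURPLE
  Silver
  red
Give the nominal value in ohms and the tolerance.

Blue → 6 (first significant figure)
Orange → 3 (second significant figure)
Violet → 7 (third significant figure)
Silver → ×0.01 multiplier
Red → ±2% tolerance
637 × 0.01 = 6.37 Ω

6.37 Ω ±2%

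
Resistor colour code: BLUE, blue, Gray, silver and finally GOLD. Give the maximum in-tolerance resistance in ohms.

Blue → 6 (first significant figure)
Blue → 6 (second significant figure)
Grey → 8 (third significant figure)
Silver → ×0.01 multiplier
Gold → ±5% tolerance
668 × 0.01 = 6.68 Ω
Maximum = 6.68 × (1 + 5/100) = 7.014 Ω.

7.014 Ω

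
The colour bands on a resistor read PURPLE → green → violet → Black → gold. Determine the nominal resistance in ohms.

757 Ω

Violet → 7 (first significant figure)
Green → 5 (second significant figure)
Violet → 7 (third significant figure)
Black → ×1 multiplier
757 × 1 = 757 Ω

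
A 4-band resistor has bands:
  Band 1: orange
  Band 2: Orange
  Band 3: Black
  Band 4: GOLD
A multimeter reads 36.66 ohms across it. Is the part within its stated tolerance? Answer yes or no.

no

Orange → 3 (first significant figure)
Orange → 3 (second significant figure)
Black → ×1 multiplier
Gold → ±5% tolerance
33 × 1 = 33 Ω
Allowed range: 31.35 Ω to 34.65 Ω.
36.66 ohms lies outside that range.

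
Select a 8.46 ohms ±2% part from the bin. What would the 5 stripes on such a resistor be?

8.46 Ω = 846 × 10^-2.
8 → grey
4 → yellow
6 → blue
Multiplier 10^-2 → silver.
±2% tolerance → red.

grey, yellow, blue, silver, red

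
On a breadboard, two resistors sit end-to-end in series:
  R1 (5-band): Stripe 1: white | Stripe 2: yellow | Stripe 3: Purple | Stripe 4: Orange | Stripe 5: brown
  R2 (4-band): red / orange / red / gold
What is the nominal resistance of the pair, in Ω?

949300 Ω

R1: white, yellow, violet → 947; orange ×10^3 → 947000 Ω.
R2: red, orange → 23; red ×10^2 → 2300 Ω.
Series: 947000 + 2300 = 949300 Ω.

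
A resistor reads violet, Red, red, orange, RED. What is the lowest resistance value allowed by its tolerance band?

707560 Ω

Violet → 7 (first significant figure)
Red → 2 (second significant figure)
Red → 2 (third significant figure)
Orange → ×10^3 multiplier
Red → ±2% tolerance
722 × 1000 = 722000 Ω
Lowest = 722000 × (1 − 2/100) = 707560 Ω.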